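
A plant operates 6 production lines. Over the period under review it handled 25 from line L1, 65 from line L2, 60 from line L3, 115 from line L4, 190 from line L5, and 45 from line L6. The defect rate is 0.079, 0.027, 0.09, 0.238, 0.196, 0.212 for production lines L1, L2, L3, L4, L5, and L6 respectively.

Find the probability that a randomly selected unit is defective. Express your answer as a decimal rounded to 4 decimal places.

0.1666

Total: 25 + 65 + 60 + 115 + 190 + 45 = 500.
P(L1) = 25/500 = 0.05. P(L2) = 65/500 = 0.13. P(L3) = 60/500 = 0.12. P(L4) = 115/500 = 0.23. P(L5) = 190/500 = 0.38. P(L6) = 45/500 = 0.09.
P(D) = P(D|L1)·P(L1) + P(D|L2)·P(L2) + P(D|L3)·P(L3) + P(D|L4)·P(L4) + P(D|L5)·P(L5) + P(D|L6)·P(L6)
      = 0.079·0.05 + 0.027·0.13 + 0.09·0.12 + 0.238·0.23 + 0.196·0.38 + 0.212·0.09
      = 0.00395 + 0.00351 + 0.0108 + 0.05474 + 0.07448 + 0.01908 = 0.16656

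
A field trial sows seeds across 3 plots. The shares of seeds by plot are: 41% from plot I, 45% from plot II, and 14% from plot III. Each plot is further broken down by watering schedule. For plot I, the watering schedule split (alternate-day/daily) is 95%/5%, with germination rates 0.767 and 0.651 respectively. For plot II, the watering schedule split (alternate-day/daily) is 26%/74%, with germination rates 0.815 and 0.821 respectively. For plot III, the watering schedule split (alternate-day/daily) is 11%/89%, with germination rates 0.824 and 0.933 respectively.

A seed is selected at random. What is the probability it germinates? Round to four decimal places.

P(G|I) = 0.95·0.767 + 0.05·0.651 = 0.72865 + 0.03255 = 0.7612
P(G|II) = 0.26·0.815 + 0.74·0.821 = 0.2119 + 0.60754 = 0.81944
P(G|III) = 0.11·0.824 + 0.89·0.933 = 0.09064 + 0.83037 = 0.92101
Then overall,
P(G) = 0.41·0.7612 + 0.45·0.81944 + 0.14·0.92101
      = 0.312092 + 0.368748 + 0.1289414 = 0.8097814

0.8098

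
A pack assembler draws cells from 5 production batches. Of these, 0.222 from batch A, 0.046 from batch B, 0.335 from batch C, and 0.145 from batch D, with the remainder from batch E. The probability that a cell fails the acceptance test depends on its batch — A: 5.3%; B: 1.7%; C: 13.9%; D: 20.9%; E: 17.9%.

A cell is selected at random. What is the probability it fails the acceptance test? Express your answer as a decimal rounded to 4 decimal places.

P(E) = 1 − (0.222 + 0.046 + 0.335 + 0.145) = 0.252.
P(F) = P(F|A)·P(A) + P(F|B)·P(B) + P(F|C)·P(C) + P(F|D)·P(D) + P(F|E)·P(E)
      = 0.053·0.222 + 0.017·0.046 + 0.139·0.335 + 0.209·0.145 + 0.179·0.252
      = 0.011766 + 0.000782 + 0.046565 + 0.030305 + 0.045108 = 0.134526

0.1345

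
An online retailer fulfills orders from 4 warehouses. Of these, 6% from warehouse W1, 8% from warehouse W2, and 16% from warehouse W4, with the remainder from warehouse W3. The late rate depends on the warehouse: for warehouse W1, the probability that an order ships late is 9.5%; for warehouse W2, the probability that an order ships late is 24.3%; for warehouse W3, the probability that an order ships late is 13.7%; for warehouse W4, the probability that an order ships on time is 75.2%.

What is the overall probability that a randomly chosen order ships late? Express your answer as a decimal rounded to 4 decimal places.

0.1607

P(W3) = 1 − (0.06 + 0.08 + 0.16) = 0.7.
P(L|W4) = 1 − 0.752 = 0.248.
By the law of total probability,
P(L) = P(L|W1)·P(W1) + P(L|W2)·P(W2) + P(L|W3)·P(W3) + P(L|W4)·P(W4)
      = 0.095·0.06 + 0.243·0.08 + 0.137·0.7 + 0.248·0.16
      = 0.0057 + 0.01944 + 0.0959 + 0.03968 = 0.16072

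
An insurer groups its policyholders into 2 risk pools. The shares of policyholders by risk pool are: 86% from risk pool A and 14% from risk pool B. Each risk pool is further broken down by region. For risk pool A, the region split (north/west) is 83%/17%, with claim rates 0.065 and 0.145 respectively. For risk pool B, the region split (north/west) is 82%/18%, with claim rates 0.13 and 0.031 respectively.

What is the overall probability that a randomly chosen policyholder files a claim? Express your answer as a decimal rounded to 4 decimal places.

P(C) ≈ 0.0833

P(C|A) = 0.83·0.065 + 0.17·0.145 = 0.05395 + 0.02465 = 0.0786
P(C|B) = 0.82·0.13 + 0.18·0.031 = 0.1066 + 0.00558 = 0.11218
Then overall,
P(C) = 0.86·0.0786 + 0.14·0.11218
      = 0.067596 + 0.0157052 = 0.0833012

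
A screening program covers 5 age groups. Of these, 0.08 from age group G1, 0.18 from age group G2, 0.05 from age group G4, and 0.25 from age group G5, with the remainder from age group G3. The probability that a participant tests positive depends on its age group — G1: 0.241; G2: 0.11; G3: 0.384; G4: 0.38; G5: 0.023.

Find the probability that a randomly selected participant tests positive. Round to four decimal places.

P(T) ≈ 0.2328

P(G3) = 1 − (0.08 + 0.18 + 0.05 + 0.25) = 0.44.
By the law of total probability,
P(T) = P(T|G1)·P(G1) + P(T|G2)·P(G2) + P(T|G3)·P(G3) + P(T|G4)·P(G4) + P(T|G5)·P(G5)
      = 0.241·0.08 + 0.11·0.18 + 0.384·0.44 + 0.38·0.05 + 0.023·0.25
      = 0.01928 + 0.0198 + 0.16896 + 0.019 + 0.00575 = 0.23279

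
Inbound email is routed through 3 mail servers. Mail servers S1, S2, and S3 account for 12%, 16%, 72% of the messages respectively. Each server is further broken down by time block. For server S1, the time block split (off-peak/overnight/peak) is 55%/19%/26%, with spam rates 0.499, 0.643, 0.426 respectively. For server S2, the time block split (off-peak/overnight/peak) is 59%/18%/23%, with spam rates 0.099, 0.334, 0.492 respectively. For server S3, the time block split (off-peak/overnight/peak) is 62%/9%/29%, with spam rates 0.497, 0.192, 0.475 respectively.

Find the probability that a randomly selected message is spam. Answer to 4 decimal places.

0.4314

P(S|S1) = 0.55·0.499 + 0.19·0.643 + 0.26·0.426 = 0.27445 + 0.12217 + 0.11076 = 0.50738
P(S|S2) = 0.59·0.099 + 0.18·0.334 + 0.23·0.492 = 0.05841 + 0.06012 + 0.11316 = 0.23169
P(S|S3) = 0.62·0.497 + 0.09·0.192 + 0.29·0.475 = 0.30814 + 0.01728 + 0.13775 = 0.46317
Then overall,
P(S) = 0.12·0.50738 + 0.16·0.23169 + 0.72·0.46317
      = 0.0608856 + 0.0370704 + 0.3334824 = 0.4314384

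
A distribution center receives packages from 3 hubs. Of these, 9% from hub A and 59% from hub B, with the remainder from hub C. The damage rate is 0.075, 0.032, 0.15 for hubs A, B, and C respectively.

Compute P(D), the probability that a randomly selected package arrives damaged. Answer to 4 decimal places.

P(D) ≈ 0.0736

P(C) = 1 − (0.09 + 0.59) = 0.32.
Using total probability over the partition,
P(D) = P(D|A)·P(A) + P(D|B)·P(B) + P(D|C)·P(C)
      = 0.075·0.09 + 0.032·0.59 + 0.15·0.32
      = 0.00675 + 0.01888 + 0.048 = 0.07363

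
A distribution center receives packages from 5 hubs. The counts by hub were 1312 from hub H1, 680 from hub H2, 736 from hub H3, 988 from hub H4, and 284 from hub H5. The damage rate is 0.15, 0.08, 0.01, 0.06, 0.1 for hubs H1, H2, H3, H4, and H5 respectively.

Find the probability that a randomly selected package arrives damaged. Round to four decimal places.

P(D) ≈ 0.0866

Total: 1312 + 680 + 736 + 988 + 284 = 4000.
P(H1) = 1312/4000 = 0.328. P(H2) = 680/4000 = 0.17. P(H3) = 736/4000 = 0.184. P(H4) = 988/4000 = 0.247. P(H5) = 284/4000 = 0.071.
P(D) = P(D|H1)·P(H1) + P(D|H2)·P(H2) + P(D|H3)·P(H3) + P(D|H4)·P(H4) + P(D|H5)·P(H5)
      = 0.15·0.328 + 0.08·0.17 + 0.01·0.184 + 0.06·0.247 + 0.1·0.071
      = 0.0492 + 0.0136 + 0.00184 + 0.01482 + 0.0071 = 0.08656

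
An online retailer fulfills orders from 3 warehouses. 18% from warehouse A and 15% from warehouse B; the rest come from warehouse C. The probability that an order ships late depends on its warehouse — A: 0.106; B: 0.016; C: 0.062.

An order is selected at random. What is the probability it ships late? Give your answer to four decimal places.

P(L) ≈ 0.0630

P(C) = 1 − (0.18 + 0.15) = 0.67.
P(L) = P(L|A)·P(A) + P(L|B)·P(B) + P(L|C)·P(C)
      = 0.106·0.18 + 0.016·0.15 + 0.062·0.67
      = 0.01908 + 0.0024 + 0.04154 = 0.06302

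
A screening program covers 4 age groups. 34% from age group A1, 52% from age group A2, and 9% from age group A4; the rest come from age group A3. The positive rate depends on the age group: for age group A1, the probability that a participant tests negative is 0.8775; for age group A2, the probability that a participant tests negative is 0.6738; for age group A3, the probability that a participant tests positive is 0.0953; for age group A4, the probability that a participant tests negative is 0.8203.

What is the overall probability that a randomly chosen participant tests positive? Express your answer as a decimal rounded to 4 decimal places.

P(A3) = 1 − (0.34 + 0.52 + 0.09) = 0.05.
P(T|A1) = 1 − 0.8775 = 0.1225.
P(T|A2) = 1 − 0.6738 = 0.3262.
P(T|A4) = 1 − 0.8203 = 0.1797.
Summing over the partition,
P(T) = P(T|A1)·P(A1) + P(T|A2)·P(A2) + P(T|A3)·P(A3) + P(T|A4)·P(A4)
      = 0.1225·0.34 + 0.3262·0.52 + 0.0953·0.05 + 0.1797·0.09
      = 0.04165 + 0.169624 + 0.004765 + 0.016173 = 0.232212

P(T) ≈ 0.2322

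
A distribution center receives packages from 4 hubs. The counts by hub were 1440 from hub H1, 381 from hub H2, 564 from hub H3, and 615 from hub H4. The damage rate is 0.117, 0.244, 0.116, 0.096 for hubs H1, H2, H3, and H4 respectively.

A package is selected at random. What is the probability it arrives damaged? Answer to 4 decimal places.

Total: 1440 + 381 + 564 + 615 = 3000.
P(H1) = 1440/3000 = 0.48. P(H2) = 381/3000 = 0.127. P(H3) = 564/3000 = 0.188. P(H4) = 615/3000 = 0.205.
By the law of total probability,
P(D) = P(D|H1)·P(H1) + P(D|H2)·P(H2) + P(D|H3)·P(H3) + P(D|H4)·P(H4)
      = 0.117·0.48 + 0.244·0.127 + 0.116·0.188 + 0.096·0.205
      = 0.05616 + 0.030988 + 0.021808 + 0.01968 = 0.128636

P(D) ≈ 0.1286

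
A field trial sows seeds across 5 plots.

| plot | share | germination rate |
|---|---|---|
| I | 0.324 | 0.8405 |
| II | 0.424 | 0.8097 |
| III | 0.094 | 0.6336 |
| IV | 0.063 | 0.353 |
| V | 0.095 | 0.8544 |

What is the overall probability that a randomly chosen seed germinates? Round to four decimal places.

0.7786

Using total probability over the partition,
P(G) = P(G|I)·P(I) + P(G|II)·P(II) + P(G|III)·P(III) + P(G|IV)·P(IV) + P(G|V)·P(V)
      = 0.8405·0.324 + 0.8097·0.424 + 0.6336·0.094 + 0.353·0.063 + 0.8544·0.095
      = 0.272322 + 0.3433128 + 0.0595584 + 0.022239 + 0.081168 = 0.7786002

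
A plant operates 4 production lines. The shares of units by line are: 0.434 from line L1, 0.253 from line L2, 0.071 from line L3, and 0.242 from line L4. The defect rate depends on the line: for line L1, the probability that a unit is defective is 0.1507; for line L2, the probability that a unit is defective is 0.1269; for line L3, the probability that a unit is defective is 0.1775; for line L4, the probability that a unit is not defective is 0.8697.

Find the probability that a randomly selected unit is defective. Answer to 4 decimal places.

P(D|L4) = 1 − 0.8697 = 0.1303.
Summing over the partition,
P(D) = P(D|L1)·P(L1) + P(D|L2)·P(L2) + P(D|L3)·P(L3) + P(D|L4)·P(L4)
      = 0.1507·0.434 + 0.1269·0.253 + 0.1775·0.071 + 0.1303·0.242
      = 0.0654038 + 0.0321057 + 0.0126025 + 0.0315326 = 0.1416446

0.1416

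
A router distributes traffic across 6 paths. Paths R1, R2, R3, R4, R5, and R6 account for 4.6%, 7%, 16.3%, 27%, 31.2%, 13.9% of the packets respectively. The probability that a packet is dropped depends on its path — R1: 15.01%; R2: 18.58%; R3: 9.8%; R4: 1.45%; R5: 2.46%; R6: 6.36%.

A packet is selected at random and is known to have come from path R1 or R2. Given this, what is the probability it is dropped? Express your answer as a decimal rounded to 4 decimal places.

Let S = {R1, R2}.
P(S) = 0.046 + 0.07 = 0.116.
P(L ∩ S) = 0.1501·0.046 + 0.1858·0.07 = 0.0069046 + 0.013006 = 0.0199106.
P(L | S) = 0.0199106 / 0.116 = 0.171643…

0.1716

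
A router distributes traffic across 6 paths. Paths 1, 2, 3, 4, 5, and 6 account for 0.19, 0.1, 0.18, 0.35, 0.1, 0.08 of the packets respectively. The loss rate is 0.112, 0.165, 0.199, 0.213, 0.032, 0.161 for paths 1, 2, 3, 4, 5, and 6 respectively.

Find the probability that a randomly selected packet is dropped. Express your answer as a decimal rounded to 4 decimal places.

P(L) = P(L|1)·P(1) + P(L|2)·P(2) + P(L|3)·P(3) + P(L|4)·P(4) + P(L|5)·P(5) + P(L|6)·P(6)
      = 0.112·0.19 + 0.165·0.1 + 0.199·0.18 + 0.213·0.35 + 0.032·0.1 + 0.161·0.08
      = 0.02128 + 0.0165 + 0.03582 + 0.07455 + 0.0032 + 0.01288 = 0.16423

0.1642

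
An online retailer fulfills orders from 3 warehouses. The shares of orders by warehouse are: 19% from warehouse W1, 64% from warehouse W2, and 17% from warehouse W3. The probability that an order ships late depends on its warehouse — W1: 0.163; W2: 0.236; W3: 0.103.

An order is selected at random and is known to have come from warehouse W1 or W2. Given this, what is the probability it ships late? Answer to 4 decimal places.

Let S = {W1, W2}.
P(S) = 0.19 + 0.64 = 0.83.
P(L ∩ S) = 0.163·0.19 + 0.236·0.64 = 0.03097 + 0.15104 = 0.18201.
P(L | S) = 0.18201 / 0.83 = 0.219289…

P(L|S) ≈ 0.2193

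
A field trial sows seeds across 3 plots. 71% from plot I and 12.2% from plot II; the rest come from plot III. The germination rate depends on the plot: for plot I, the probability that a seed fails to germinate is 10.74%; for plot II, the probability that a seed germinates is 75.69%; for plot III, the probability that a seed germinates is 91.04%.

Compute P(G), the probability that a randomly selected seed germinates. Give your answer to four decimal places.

P(G) ≈ 0.8790

P(III) = 1 − (0.71 + 0.122) = 0.168.
P(G|I) = 1 − 0.1074 = 0.8926.
P(G) = P(G|I)·P(I) + P(G|II)·P(II) + P(G|III)·P(III)
      = 0.8926·0.71 + 0.7569·0.122 + 0.9104·0.168
      = 0.633746 + 0.0923418 + 0.1529472 = 0.879035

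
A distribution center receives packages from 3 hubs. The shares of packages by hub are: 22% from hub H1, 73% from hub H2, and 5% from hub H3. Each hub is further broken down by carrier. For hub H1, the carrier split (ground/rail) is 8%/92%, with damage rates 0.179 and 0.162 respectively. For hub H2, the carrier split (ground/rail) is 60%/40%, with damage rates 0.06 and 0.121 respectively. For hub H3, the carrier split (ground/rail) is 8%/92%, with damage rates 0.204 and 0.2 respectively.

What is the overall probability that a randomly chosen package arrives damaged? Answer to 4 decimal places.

P(D|H1) = 0.08·0.179 + 0.92·0.162 = 0.01432 + 0.14904 = 0.16336
P(D|H2) = 0.6·0.06 + 0.4·0.121 = 0.036 + 0.0484 = 0.0844
P(D|H3) = 0.08·0.204 + 0.92·0.2 = 0.01632 + 0.184 = 0.20032
Then overall,
P(D) = 0.22·0.16336 + 0.73·0.0844 + 0.05·0.20032
      = 0.0359392 + 0.061612 + 0.010016 = 0.1075672

0.1076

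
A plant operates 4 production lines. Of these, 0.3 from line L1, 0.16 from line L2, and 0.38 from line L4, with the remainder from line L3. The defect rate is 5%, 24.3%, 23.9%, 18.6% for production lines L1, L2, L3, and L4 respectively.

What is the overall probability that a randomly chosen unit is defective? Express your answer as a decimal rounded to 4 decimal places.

P(L3) = 1 − (0.3 + 0.16 + 0.38) = 0.16.
P(D) = P(D|L1)·P(L1) + P(D|L2)·P(L2) + P(D|L3)·P(L3) + P(D|L4)·P(L4)
      = 0.05·0.3 + 0.243·0.16 + 0.239·0.16 + 0.186·0.38
      = 0.015 + 0.03888 + 0.03824 + 0.07068 = 0.1628

P(D) ≈ 0.1628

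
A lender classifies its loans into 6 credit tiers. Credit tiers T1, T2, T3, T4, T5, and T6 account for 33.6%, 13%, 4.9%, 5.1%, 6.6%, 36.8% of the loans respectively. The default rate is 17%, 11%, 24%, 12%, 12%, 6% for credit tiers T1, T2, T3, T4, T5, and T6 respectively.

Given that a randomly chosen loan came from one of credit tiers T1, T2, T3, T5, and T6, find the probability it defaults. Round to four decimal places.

Let S = {T1, T2, T3, T5, T6}.
P(S) = 0.336 + 0.13 + 0.049 + 0.066 + 0.368 = 0.949.
P(D ∩ S) = 0.17·0.336 + 0.11·0.13 + 0.24·0.049 + 0.12·0.066 + 0.06·0.368 = 0.05712 + 0.0143 + 0.01176 + 0.00792 + 0.02208 = 0.11318.
P(D | S) = 0.11318 / 0.949 = 0.119262…

0.1193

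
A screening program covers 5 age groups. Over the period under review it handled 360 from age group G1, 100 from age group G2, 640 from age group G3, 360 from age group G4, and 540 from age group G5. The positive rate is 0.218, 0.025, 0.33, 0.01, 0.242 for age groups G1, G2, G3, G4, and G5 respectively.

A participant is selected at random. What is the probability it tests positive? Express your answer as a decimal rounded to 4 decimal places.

Total: 360 + 100 + 640 + 360 + 540 = 2000.
P(G1) = 360/2000 = 0.18. P(G2) = 100/2000 = 0.05. P(G3) = 640/2000 = 0.32. P(G4) = 360/2000 = 0.18. P(G5) = 540/2000 = 0.27.
Summing over the partition,
P(T) = P(T|G1)·P(G1) + P(T|G2)·P(G2) + P(T|G3)·P(G3) + P(T|G4)·P(G4) + P(T|G5)·P(G5)
      = 0.218·0.18 + 0.025·0.05 + 0.33·0.32 + 0.01·0.18 + 0.242·0.27
      = 0.03924 + 0.00125 + 0.1056 + 0.0018 + 0.06534 = 0.21323

P(T) ≈ 0.2132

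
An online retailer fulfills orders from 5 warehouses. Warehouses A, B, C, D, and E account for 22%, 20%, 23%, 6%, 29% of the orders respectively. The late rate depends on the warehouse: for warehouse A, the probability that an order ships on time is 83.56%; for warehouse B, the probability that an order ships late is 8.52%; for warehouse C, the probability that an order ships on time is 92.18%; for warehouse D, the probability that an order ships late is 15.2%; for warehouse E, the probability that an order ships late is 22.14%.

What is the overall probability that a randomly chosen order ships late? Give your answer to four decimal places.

P(L) ≈ 0.1445

P(L|A) = 1 − 0.8356 = 0.1644.
P(L|C) = 1 − 0.9218 = 0.0782.
Summing over the partition,
P(L) = P(L|A)·P(A) + P(L|B)·P(B) + P(L|C)·P(C) + P(L|D)·P(D) + P(L|E)·P(E)
      = 0.1644·0.22 + 0.0852·0.2 + 0.0782·0.23 + 0.152·0.06 + 0.2214·0.29
      = 0.036168 + 0.01704 + 0.017986 + 0.00912 + 0.064206 = 0.14452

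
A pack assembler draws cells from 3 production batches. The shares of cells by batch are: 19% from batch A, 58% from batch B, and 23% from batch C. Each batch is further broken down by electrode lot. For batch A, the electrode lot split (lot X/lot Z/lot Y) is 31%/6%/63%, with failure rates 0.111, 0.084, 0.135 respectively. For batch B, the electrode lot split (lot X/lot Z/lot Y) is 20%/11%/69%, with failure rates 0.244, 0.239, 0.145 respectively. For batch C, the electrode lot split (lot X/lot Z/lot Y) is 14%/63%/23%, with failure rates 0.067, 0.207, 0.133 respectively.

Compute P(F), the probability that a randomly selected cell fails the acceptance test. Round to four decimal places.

P(F) ≈ 0.1644

P(F|A) = 0.31·0.111 + 0.06·0.084 + 0.63·0.135 = 0.03441 + 0.00504 + 0.08505 = 0.1245
P(F|B) = 0.2·0.244 + 0.11·0.239 + 0.69·0.145 = 0.0488 + 0.02629 + 0.10005 = 0.17514
P(F|C) = 0.14·0.067 + 0.63·0.207 + 0.23·0.133 = 0.00938 + 0.13041 + 0.03059 = 0.17038
By total probability over the outer partition,
P(F) = 0.19·0.1245 + 0.58·0.17514 + 0.23·0.17038
      = 0.023655 + 0.1015812 + 0.0391874 = 0.1644236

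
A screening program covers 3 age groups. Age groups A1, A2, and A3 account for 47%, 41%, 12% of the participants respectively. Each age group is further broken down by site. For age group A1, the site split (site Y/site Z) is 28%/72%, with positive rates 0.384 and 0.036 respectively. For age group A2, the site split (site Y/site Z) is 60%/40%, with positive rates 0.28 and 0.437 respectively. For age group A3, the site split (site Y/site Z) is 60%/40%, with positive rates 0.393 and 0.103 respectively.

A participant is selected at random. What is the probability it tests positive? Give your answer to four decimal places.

P(T) ≈ 0.2365

P(T|A1) = 0.28·0.384 + 0.72·0.036 = 0.10752 + 0.02592 = 0.13344
P(T|A2) = 0.6·0.28 + 0.4·0.437 = 0.168 + 0.1748 = 0.3428
P(T|A3) = 0.6·0.393 + 0.4·0.103 = 0.2358 + 0.0412 = 0.277
Then overall,
P(T) = 0.47·0.13344 + 0.41·0.3428 + 0.12·0.277
      = 0.0627168 + 0.140548 + 0.03324 = 0.2365048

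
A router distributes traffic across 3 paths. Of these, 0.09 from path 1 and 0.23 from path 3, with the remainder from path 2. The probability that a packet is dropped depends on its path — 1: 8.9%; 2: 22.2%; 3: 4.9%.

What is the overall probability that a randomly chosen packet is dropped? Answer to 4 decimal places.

P(2) = 1 − (0.09 + 0.23) = 0.68.
P(L) = P(L|1)·P(1) + P(L|2)·P(2) + P(L|3)·P(3)
      = 0.089·0.09 + 0.222·0.68 + 0.049·0.23
      = 0.00801 + 0.15096 + 0.01127 = 0.17024

P(L) ≈ 0.1702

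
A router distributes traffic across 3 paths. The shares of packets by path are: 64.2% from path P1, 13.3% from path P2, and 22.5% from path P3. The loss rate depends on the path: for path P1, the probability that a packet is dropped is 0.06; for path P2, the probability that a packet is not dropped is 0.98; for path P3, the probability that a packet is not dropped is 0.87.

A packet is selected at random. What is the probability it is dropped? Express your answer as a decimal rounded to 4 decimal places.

0.0704

P(L|P2) = 1 − 0.98 = 0.02.
P(L|P3) = 1 − 0.87 = 0.13.
Summing over the partition,
P(L) = P(L|P1)·P(P1) + P(L|P2)·P(P2) + P(L|P3)·P(P3)
      = 0.06·0.642 + 0.02·0.133 + 0.13·0.225
      = 0.03852 + 0.00266 + 0.02925 = 0.07043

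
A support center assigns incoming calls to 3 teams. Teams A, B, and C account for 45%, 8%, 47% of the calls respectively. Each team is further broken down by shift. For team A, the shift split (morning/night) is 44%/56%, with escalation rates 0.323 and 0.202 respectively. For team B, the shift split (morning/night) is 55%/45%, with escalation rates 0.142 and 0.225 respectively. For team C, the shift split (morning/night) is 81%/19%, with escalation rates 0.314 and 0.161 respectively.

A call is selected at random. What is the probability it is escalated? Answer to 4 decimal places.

P(E|A) = 0.44·0.323 + 0.56·0.202 = 0.14212 + 0.11312 = 0.25524
P(E|B) = 0.55·0.142 + 0.45·0.225 = 0.0781 + 0.10125 = 0.17935
P(E|C) = 0.81·0.314 + 0.19·0.161 = 0.25434 + 0.03059 = 0.28493
Then overall,
P(E) = 0.45·0.25524 + 0.08·0.17935 + 0.47·0.28493
      = 0.114858 + 0.014348 + 0.1339171 = 0.2631231

P(E) ≈ 0.2631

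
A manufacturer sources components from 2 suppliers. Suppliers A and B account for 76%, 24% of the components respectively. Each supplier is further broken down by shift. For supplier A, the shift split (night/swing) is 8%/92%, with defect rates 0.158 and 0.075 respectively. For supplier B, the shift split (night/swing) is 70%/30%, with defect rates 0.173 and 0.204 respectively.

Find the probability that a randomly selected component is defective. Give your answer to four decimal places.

P(D|A) = 0.08·0.158 + 0.92·0.075 = 0.01264 + 0.069 = 0.08164
P(D|B) = 0.7·0.173 + 0.3·0.204 = 0.1211 + 0.0612 = 0.1823
By total probability over the outer partition,
P(D) = 0.76·0.08164 + 0.24·0.1823
      = 0.0620464 + 0.043752 = 0.1057984

0.1058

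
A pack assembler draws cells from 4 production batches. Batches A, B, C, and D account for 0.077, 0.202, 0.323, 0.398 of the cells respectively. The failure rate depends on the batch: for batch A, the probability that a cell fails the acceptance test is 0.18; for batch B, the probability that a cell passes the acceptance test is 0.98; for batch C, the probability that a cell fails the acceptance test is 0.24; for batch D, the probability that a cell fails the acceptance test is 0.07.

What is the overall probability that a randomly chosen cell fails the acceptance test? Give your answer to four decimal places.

0.1233

P(F|B) = 1 − 0.98 = 0.02.
By the law of total probability,
P(F) = P(F|A)·P(A) + P(F|B)·P(B) + P(F|C)·P(C) + P(F|D)·P(D)
      = 0.18·0.077 + 0.02·0.202 + 0.24·0.323 + 0.07·0.398
      = 0.01386 + 0.00404 + 0.07752 + 0.02786 = 0.12328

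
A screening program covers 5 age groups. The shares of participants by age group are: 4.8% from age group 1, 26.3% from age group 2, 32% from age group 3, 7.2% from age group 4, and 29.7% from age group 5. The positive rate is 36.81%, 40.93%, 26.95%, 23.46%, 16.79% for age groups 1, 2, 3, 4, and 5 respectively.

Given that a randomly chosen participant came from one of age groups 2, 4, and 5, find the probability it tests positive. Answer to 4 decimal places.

P(T|S) ≈ 0.2760

Let S = {2, 4, 5}.
P(S) = 0.263 + 0.072 + 0.297 = 0.632.
P(T ∩ S) = 0.4093·0.263 + 0.2346·0.072 + 0.1679·0.297 = 0.1076459 + 0.0168912 + 0.0498663 = 0.1744034.
P(T | S) = 0.1744034 / 0.632 = 0.275955…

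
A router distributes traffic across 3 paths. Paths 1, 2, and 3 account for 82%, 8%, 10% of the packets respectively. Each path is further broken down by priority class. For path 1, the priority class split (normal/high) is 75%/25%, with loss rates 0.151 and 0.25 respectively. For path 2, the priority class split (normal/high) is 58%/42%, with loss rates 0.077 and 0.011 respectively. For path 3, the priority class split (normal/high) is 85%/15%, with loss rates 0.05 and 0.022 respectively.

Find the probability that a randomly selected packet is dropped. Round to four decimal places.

P(L) ≈ 0.1526

P(L|1) = 0.75·0.151 + 0.25·0.25 = 0.11325 + 0.0625 = 0.17575
P(L|2) = 0.58·0.077 + 0.42·0.011 = 0.04466 + 0.00462 = 0.04928
P(L|3) = 0.85·0.05 + 0.15·0.022 = 0.0425 + 0.0033 = 0.0458
By total probability over the outer partition,
P(L) = 0.82·0.17575 + 0.08·0.04928 + 0.1·0.0458
      = 0.144115 + 0.0039424 + 0.00458 = 0.1526374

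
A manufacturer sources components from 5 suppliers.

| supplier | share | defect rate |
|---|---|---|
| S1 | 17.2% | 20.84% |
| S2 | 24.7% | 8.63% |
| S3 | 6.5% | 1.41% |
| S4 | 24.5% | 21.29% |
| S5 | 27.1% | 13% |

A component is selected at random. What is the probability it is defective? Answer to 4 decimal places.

P(D) = P(D|S1)·P(S1) + P(D|S2)·P(S2) + P(D|S3)·P(S3) + P(D|S4)·P(S4) + P(D|S5)·P(S5)
      = 0.2084·0.172 + 0.0863·0.247 + 0.0141·0.065 + 0.2129·0.245 + 0.13·0.271
      = 0.0358448 + 0.0213161 + 0.0009165 + 0.0521605 + 0.03523 = 0.1454679

P(D) ≈ 0.1455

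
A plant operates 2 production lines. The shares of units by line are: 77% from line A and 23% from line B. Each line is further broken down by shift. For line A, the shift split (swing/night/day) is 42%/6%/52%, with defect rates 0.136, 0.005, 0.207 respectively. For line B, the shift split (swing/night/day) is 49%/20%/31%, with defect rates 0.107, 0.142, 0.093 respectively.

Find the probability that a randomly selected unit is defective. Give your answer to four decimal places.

P(D) ≈ 0.1523

P(D|A) = 0.42·0.136 + 0.06·0.005 + 0.52·0.207 = 0.05712 + 0.0003 + 0.10764 = 0.16506
P(D|B) = 0.49·0.107 + 0.2·0.142 + 0.31·0.093 = 0.05243 + 0.0284 + 0.02883 = 0.10966
Then overall,
P(D) = 0.77·0.16506 + 0.23·0.10966
      = 0.1270962 + 0.0252218 = 0.152318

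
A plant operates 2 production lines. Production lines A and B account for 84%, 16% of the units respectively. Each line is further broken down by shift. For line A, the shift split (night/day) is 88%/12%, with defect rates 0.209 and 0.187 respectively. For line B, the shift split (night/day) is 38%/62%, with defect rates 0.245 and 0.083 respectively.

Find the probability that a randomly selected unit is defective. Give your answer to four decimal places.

0.1965

P(D|A) = 0.88·0.209 + 0.12·0.187 = 0.18392 + 0.02244 = 0.20636
P(D|B) = 0.38·0.245 + 0.62·0.083 = 0.0931 + 0.05146 = 0.14456
Then overall,
P(D) = 0.84·0.20636 + 0.16·0.14456
      = 0.1733424 + 0.0231296 = 0.196472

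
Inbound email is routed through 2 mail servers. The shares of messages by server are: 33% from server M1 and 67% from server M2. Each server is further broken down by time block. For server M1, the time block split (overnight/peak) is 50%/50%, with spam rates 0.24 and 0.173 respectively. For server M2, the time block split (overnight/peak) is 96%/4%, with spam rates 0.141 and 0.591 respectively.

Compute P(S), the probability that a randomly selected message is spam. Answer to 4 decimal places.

P(S|M1) = 0.5·0.24 + 0.5·0.173 = 0.12 + 0.0865 = 0.2065
P(S|M2) = 0.96·0.141 + 0.04·0.591 = 0.13536 + 0.02364 = 0.159
By total probability over the outer partition,
P(S) = 0.33·0.2065 + 0.67·0.159
      = 0.068145 + 0.10653 = 0.174675

P(S) ≈ 0.1747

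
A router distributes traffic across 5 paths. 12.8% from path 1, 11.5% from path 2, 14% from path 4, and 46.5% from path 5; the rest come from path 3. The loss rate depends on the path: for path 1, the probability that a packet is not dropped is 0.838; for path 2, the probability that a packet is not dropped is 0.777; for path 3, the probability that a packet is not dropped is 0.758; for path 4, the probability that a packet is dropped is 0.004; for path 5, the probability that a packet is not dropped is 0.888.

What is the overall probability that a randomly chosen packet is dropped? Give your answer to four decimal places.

P(L) ≈ 0.1358

P(3) = 1 − (0.128 + 0.115 + 0.14 + 0.465) = 0.152.
P(L|1) = 1 − 0.838 = 0.162.
P(L|2) = 1 − 0.777 = 0.223.
P(L|3) = 1 − 0.758 = 0.242.
P(L|5) = 1 − 0.888 = 0.112.
P(L) = P(L|1)·P(1) + P(L|2)·P(2) + P(L|3)·P(3) + P(L|4)·P(4) + P(L|5)·P(5)
      = 0.162·0.128 + 0.223·0.115 + 0.242·0.152 + 0.004·0.14 + 0.112·0.465
      = 0.020736 + 0.025645 + 0.036784 + 0.00056 + 0.05208 = 0.135805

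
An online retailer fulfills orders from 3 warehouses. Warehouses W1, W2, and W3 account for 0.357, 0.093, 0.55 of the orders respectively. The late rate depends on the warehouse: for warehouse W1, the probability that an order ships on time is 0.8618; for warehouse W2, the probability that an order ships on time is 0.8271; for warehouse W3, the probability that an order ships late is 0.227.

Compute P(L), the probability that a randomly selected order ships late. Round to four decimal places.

P(L) ≈ 0.1903

P(L|W1) = 1 − 0.8618 = 0.1382.
P(L|W2) = 1 − 0.8271 = 0.1729.
By the law of total probability,
P(L) = P(L|W1)·P(W1) + P(L|W2)·P(W2) + P(L|W3)·P(W3)
      = 0.1382·0.357 + 0.1729·0.093 + 0.227·0.55
      = 0.0493374 + 0.0160797 + 0.12485 = 0.1902671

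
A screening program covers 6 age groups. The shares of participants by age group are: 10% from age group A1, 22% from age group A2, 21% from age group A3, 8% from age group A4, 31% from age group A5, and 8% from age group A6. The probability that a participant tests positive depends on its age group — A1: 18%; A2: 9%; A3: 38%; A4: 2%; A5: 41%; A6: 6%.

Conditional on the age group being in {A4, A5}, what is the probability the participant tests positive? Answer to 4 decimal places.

Let S = {A4, A5}.
P(S) = 0.08 + 0.31 = 0.39.
P(T ∩ S) = 0.02·0.08 + 0.41·0.31 = 0.0016 + 0.1271 = 0.1287.
P(T | S) = 0.1287 / 0.39 = 0.330000…

0.3300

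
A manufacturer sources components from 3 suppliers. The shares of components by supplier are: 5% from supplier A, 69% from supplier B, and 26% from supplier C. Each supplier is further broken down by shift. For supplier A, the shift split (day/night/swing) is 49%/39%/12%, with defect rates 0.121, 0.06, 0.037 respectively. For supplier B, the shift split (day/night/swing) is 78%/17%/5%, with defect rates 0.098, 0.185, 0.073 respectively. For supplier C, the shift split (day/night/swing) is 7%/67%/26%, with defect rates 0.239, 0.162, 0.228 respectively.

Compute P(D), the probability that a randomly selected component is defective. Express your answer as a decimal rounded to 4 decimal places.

0.1293

P(D|A) = 0.49·0.121 + 0.39·0.06 + 0.12·0.037 = 0.05929 + 0.0234 + 0.00444 = 0.08713
P(D|B) = 0.78·0.098 + 0.17·0.185 + 0.05·0.073 = 0.07644 + 0.03145 + 0.00365 = 0.11154
P(D|C) = 0.07·0.239 + 0.67·0.162 + 0.26·0.228 = 0.01673 + 0.10854 + 0.05928 = 0.18455
Then overall,
P(D) = 0.05·0.08713 + 0.69·0.11154 + 0.26·0.18455
      = 0.0043565 + 0.0769626 + 0.047983 = 0.1293021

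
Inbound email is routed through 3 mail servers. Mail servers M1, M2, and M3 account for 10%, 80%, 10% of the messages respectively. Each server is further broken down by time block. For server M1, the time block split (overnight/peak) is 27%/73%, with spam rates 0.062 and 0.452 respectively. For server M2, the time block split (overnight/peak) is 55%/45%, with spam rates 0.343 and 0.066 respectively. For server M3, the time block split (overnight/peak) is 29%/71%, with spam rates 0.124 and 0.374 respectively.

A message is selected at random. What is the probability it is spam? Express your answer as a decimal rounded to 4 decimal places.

0.2395

P(S|M1) = 0.27·0.062 + 0.73·0.452 = 0.01674 + 0.32996 = 0.3467
P(S|M2) = 0.55·0.343 + 0.45·0.066 = 0.18865 + 0.0297 = 0.21835
P(S|M3) = 0.29·0.124 + 0.71·0.374 = 0.03596 + 0.26554 = 0.3015
By total probability over the outer partition,
P(S) = 0.1·0.3467 + 0.8·0.21835 + 0.1·0.3015
      = 0.03467 + 0.17468 + 0.03015 = 0.2395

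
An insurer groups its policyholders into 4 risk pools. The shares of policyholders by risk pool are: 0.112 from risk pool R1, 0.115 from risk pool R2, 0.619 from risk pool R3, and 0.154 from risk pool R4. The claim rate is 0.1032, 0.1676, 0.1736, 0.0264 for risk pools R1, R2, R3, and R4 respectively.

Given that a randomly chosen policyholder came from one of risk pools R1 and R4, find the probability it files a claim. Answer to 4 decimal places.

Let S = {R1, R4}.
P(S) = 0.112 + 0.154 = 0.266.
P(C ∩ S) = 0.1032·0.112 + 0.0264·0.154 = 0.0115584 + 0.0040656 = 0.015624.
P(C | S) = 0.015624 / 0.266 = 0.058737…

0.0587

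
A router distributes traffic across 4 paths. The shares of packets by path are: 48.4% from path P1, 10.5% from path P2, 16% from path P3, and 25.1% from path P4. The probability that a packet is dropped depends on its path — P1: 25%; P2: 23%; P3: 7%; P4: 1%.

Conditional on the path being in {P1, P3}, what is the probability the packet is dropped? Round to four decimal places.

0.2053

Let S = {P1, P3}.
P(S) = 0.484 + 0.16 = 0.644.
P(L ∩ S) = 0.25·0.484 + 0.07·0.16 = 0.121 + 0.0112 = 0.1322.
P(L | S) = 0.1322 / 0.644 = 0.205280…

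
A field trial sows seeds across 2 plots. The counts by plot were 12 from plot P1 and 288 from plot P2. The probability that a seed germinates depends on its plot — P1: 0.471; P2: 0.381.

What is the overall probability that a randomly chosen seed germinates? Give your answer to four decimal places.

Total: 12 + 288 = 300.
P(P1) = 12/300 = 0.04. P(P2) = 288/300 = 0.96.
Using total probability over the partition,
P(G) = P(G|P1)·P(P1) + P(G|P2)·P(P2)
      = 0.471·0.04 + 0.381·0.96
      = 0.01884 + 0.36576 = 0.3846

0.3846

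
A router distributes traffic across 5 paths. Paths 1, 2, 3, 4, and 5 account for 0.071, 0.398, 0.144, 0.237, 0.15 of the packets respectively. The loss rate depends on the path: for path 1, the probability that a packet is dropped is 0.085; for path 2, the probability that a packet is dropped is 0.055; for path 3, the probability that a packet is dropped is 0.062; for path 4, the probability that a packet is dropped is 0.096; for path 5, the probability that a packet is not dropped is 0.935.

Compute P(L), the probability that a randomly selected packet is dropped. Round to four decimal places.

P(L|5) = 1 − 0.935 = 0.065.
Summing over the partition,
P(L) = P(L|1)·P(1) + P(L|2)·P(2) + P(L|3)·P(3) + P(L|4)·P(4) + P(L|5)·P(5)
      = 0.085·0.071 + 0.055·0.398 + 0.062·0.144 + 0.096·0.237 + 0.065·0.15
      = 0.006035 + 0.02189 + 0.008928 + 0.022752 + 0.00975 = 0.069355

P(L) ≈ 0.0694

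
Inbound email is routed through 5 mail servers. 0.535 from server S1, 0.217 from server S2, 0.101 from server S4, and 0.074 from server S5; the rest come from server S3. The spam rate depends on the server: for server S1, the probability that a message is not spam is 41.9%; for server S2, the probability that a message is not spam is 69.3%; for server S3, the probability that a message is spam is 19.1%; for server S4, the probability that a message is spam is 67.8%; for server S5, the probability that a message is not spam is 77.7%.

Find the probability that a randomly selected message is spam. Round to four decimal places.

P(S3) = 1 − (0.535 + 0.217 + 0.101 + 0.074) = 0.073.
P(S|S1) = 1 − 0.419 = 0.581.
P(S|S2) = 1 − 0.693 = 0.307.
P(S|S5) = 1 − 0.777 = 0.223.
P(S) = P(S|S1)·P(S1) + P(S|S2)·P(S2) + P(S|S3)·P(S3) + P(S|S4)·P(S4) + P(S|S5)·P(S5)
      = 0.581·0.535 + 0.307·0.217 + 0.191·0.073 + 0.678·0.101 + 0.223·0.074
      = 0.310835 + 0.066619 + 0.013943 + 0.068478 + 0.016502 = 0.476377

0.4764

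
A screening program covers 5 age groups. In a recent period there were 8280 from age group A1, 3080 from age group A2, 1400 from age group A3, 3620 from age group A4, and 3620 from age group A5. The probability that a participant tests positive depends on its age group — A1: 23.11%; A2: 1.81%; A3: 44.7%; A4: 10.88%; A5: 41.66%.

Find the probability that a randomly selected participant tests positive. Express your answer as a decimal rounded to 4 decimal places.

Total: 8280 + 3080 + 1400 + 3620 + 3620 = 20000.
P(A1) = 8280/20000 = 0.414. P(A2) = 3080/20000 = 0.154. P(A3) = 1400/20000 = 0.07. P(A4) = 3620/20000 = 0.181. P(A5) = 3620/20000 = 0.181.
Using total probability over the partition,
P(T) = P(T|A1)·P(A1) + P(T|A2)·P(A2) + P(T|A3)·P(A3) + P(T|A4)·P(A4) + P(T|A5)·P(A5)
      = 0.2311·0.414 + 0.0181·0.154 + 0.447·0.07 + 0.1088·0.181 + 0.4166·0.181
      = 0.0956754 + 0.0027874 + 0.03129 + 0.0196928 + 0.0754046 = 0.2248502

P(T) ≈ 0.2249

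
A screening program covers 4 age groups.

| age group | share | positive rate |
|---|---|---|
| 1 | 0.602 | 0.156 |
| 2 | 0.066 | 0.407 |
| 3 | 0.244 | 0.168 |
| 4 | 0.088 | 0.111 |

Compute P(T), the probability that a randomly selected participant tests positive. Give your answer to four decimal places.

Summing over the partition,
P(T) = P(T|1)·P(1) + P(T|2)·P(2) + P(T|3)·P(3) + P(T|4)·P(4)
      = 0.156·0.602 + 0.407·0.066 + 0.168·0.244 + 0.111·0.088
      = 0.093912 + 0.026862 + 0.040992 + 0.009768 = 0.171534

P(T) ≈ 0.1715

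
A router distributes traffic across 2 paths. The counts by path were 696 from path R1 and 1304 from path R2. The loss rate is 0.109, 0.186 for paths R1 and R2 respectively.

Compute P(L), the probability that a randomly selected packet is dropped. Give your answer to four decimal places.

0.1592

Total: 696 + 1304 = 2000.
P(R1) = 696/2000 = 0.348. P(R2) = 1304/2000 = 0.652.
Using total probability over the partition,
P(L) = P(L|R1)·P(R1) + P(L|R2)·P(R2)
      = 0.109·0.348 + 0.186·0.652
      = 0.037932 + 0.121272 = 0.159204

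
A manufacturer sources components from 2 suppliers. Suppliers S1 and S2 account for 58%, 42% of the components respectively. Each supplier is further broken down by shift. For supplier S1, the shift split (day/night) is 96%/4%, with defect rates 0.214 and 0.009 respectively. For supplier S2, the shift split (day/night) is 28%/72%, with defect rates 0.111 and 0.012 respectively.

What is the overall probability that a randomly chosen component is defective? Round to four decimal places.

P(D|S1) = 0.96·0.214 + 0.04·0.009 = 0.20544 + 0.00036 = 0.2058
P(D|S2) = 0.28·0.111 + 0.72·0.012 = 0.03108 + 0.00864 = 0.03972
Then overall,
P(D) = 0.58·0.2058 + 0.42·0.03972
      = 0.119364 + 0.0166824 = 0.1360464

0.1360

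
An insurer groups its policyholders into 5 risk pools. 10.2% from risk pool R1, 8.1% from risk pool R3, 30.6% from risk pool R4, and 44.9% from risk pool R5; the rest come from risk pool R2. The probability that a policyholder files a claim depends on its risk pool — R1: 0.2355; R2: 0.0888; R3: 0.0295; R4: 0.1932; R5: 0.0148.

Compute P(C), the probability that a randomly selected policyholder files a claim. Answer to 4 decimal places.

P(C) ≈ 0.0977

P(R2) = 1 − (0.102 + 0.081 + 0.306 + 0.449) = 0.062.
By the law of total probability,
P(C) = P(C|R1)·P(R1) + P(C|R2)·P(R2) + P(C|R3)·P(R3) + P(C|R4)·P(R4) + P(C|R5)·P(R5)
      = 0.2355·0.102 + 0.0888·0.062 + 0.0295·0.081 + 0.1932·0.306 + 0.0148·0.449
      = 0.024021 + 0.0055056 + 0.0023895 + 0.0591192 + 0.0066452 = 0.0976805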